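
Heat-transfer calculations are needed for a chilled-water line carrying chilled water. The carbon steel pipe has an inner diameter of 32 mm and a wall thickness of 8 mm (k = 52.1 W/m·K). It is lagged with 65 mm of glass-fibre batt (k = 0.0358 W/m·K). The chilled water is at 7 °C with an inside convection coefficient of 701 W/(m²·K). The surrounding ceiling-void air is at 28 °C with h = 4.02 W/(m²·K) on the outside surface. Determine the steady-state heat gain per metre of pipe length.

q′ ≈ 3.34 W/m

Treating each annulus and film as a series resistance:
R_inner film = 1/(h_i·2πr₁L) = 1/(701×2π×0.016×1) = 0.01419 K/W
R_carbon steel pipe wall = ln(24/16)/(2π×52.1×1) = 0.001239 K/W
R_glass-fibre batt = ln(89/24)/(2π×0.0358×1) = 5.826 K/W
R_outer film = 1/(h_o·2πr_oL) = 1/(4.02×2π×0.089×1) = 0.4448 K/W
R_total = 6.287 K/W
Q = ΔT/R_total = 21/6.287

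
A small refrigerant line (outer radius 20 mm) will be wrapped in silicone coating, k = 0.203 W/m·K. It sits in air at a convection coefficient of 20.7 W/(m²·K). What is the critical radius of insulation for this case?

For a cylinder r_cr = k/h = 0.203/20.7
r_cr = 9.81 mm; since the bare radius (20 mm) is above r_cr, any added insulation will reduce heat loss.

r_cr ≈ 9.81 mm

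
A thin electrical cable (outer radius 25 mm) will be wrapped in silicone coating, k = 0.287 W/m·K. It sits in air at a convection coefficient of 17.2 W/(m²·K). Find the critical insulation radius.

r_cr ≈ 16.7 mm

For a cylinder r_cr = k/h = 0.287/17.2
r_cr = 16.7 mm; since the bare radius (25 mm) is above r_cr, any added insulation will reduce heat loss.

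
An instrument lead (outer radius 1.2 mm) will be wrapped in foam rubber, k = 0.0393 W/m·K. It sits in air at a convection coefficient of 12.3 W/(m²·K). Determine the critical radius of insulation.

For a cylinder r_cr = k/h = 0.0393/12.3
r_cr = 3.2 mm; since the bare radius (1.2 mm) is below r_cr, adding a thin layer of insulation will *increase* heat loss.

r_cr ≈ 3.2 mm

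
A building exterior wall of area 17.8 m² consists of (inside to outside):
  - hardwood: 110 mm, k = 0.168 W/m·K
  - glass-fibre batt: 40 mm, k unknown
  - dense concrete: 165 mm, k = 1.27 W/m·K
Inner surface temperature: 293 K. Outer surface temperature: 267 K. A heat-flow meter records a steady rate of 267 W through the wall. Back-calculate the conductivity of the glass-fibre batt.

k ≈ 0.0422 W/(m·K)

Model the wall as resistances in series:
R_hardwood = L/(kA) = 0.11/(0.168×17.8) = 0.03678 K/W
R_dense concrete = L/(kA) = 0.165/(1.27×17.8) = 0.007299 K/W
Sum of known resistances R_other = 0.04408 K/W
Total R = ΔT/Q = 26/267 = 0.09738 K/W
R_glass-fibre batt = R_total − R_other = 0.05329 K/W
k = L/(R·A) = 0.04/(0.05329×17.8)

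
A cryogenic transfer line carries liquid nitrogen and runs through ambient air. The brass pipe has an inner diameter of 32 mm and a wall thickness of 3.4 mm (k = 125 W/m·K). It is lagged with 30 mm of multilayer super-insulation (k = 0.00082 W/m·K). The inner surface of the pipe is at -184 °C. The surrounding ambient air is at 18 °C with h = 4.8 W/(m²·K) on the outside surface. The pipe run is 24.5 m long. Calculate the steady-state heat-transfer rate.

Q ≈ 27.2 W

Radial resistances (cylindrical: R_cond = ln(r_o/r_i)/(2πkL), R_conv = 1/(h·2πrL)):
R_brass pipe wall = ln(19.4/16)/(2π×125×24.5) = 1.001×10^-5 K/W
R_multilayer super-insulation = ln(49.4/19.4)/(2π×0.00082×24.5) = 7.405 K/W
R_outer film = 1/(h_o·2πr_oL) = 1/(4.8×2π×0.0494×24.5) = 0.0274 K/W
R_total = 7.432 K/W
Q = ΔT/R_total = 202/7.432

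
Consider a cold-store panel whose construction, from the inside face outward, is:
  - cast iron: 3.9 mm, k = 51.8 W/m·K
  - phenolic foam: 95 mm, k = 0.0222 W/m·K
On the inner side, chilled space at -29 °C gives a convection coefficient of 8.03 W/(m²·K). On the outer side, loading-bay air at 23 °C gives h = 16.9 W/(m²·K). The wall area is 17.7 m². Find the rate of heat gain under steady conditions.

Q ≈ 206 W

Model the wall as resistances in series:
R_inner film = 1/(h_i·A) = 1/(8.03×17.7) = 0.007036 K/W
R_cast iron = L/(kA) = 0.0039/(51.8×17.7) = 4.254×10^-6 K/W
R_phenolic foam = L/(kA) = 0.095/(0.0222×17.7) = 0.2418 K/W
R_outer film = 1/(h_o·A) = 1/(16.9×17.7) = 0.003343 K/W
R_total = 0.2522 K/W
Q = ΔT / R_total = 52 / 0.2522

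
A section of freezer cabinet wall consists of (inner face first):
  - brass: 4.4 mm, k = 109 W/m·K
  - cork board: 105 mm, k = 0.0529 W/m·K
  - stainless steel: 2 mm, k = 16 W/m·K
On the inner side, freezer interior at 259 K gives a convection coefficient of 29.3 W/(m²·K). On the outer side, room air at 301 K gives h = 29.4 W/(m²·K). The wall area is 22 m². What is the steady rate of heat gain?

Using the resistance-network approach (series):
R_inner film = 1/(h_i·A) = 1/(29.3×22) = 0.001551 K/W
R_brass = L/(kA) = 0.0044/(109×22) = 1.835×10^-6 K/W
R_cork board = L/(kA) = 0.105/(0.0529×22) = 0.09022 K/W
R_stainless steel = L/(kA) = 0.002/(16×22) = 5.682×10^-6 K/W
R_outer film = 1/(h_o·A) = 1/(29.4×22) = 0.001546 K/W
R_total = 0.09333 K/W
Q = ΔT / R_total = 42 / 0.09333

Q ≈ 450 W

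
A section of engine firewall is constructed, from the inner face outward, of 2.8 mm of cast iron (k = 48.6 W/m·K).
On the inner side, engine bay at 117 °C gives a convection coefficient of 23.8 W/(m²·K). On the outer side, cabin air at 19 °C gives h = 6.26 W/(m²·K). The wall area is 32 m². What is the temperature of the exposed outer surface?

Treating each layer as a thermal resistance in series:
R_inner film = 1/(h_i·A) = 1/(23.8×32) = 0.001313 K/W
R_cast iron = L/(kA) = 0.0028/(48.6×32) = 1.8×10^-6 K/W
R_outer film = 1/(h_o·A) = 1/(6.26×32) = 0.004992 K/W
R_total = 0.006307 K/W;  Q = ΔT/R_total = 98/0.006307 = 15540 W
T_interface = T_inner − Q·ΣR(inner→interface) = 117 − 15500×0.001315

T ≈ 96.6 °C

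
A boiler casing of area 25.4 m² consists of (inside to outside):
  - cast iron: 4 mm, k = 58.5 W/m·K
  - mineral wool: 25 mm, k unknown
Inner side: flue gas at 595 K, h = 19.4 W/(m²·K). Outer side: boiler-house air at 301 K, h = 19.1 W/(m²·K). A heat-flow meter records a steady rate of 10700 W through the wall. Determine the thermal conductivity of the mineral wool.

Series thermal resistances:
R_inner film = 1/(h_i·A) = 1/(19.4×25.4) = 0.002029 K/W
R_cast iron = L/(kA) = 0.004/(58.5×25.4) = 2.692×10^-6 K/W
R_outer film = 1/(h_o·A) = 1/(19.1×25.4) = 0.002061 K/W
Sum of known resistances R_other = 0.004093 K/W
Total R = ΔT/Q = 294/10700 = 0.02748 K/W
R_mineral wool = R_total − R_other = 0.02338 K/W
k = L/(R·A) = 0.025/(0.02338×25.4)

k ≈ 0.0421 W/(m·K)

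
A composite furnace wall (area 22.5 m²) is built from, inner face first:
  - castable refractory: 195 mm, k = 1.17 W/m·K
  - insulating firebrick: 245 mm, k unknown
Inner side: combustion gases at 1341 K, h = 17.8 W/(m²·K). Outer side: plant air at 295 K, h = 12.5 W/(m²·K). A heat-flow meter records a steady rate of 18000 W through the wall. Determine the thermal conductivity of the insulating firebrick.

Using the resistance-network approach (series):
R_inner film = 1/(h_i·A) = 1/(17.8×22.5) = 0.002497 K/W
R_castable refractory = L/(kA) = 0.195/(1.17×22.5) = 0.007407 K/W
R_outer film = 1/(h_o·A) = 1/(12.5×22.5) = 0.003556 K/W
Sum of known resistances R_other = 0.01346 K/W
Total R = ΔT/Q = 1046/18000 = 0.05811 K/W
R_insulating firebrick = R_total − R_other = 0.04465 K/W
k = L/(R·A) = 0.245/(0.04465×22.5)

k ≈ 0.244 W/(m·K)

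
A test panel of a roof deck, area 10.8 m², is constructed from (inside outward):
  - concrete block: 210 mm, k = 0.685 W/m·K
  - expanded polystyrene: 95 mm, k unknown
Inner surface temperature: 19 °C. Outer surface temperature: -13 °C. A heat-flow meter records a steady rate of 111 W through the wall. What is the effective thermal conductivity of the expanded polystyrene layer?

k ≈ 0.0338 W/(m·K)

Using the resistance-network approach (series):
R_concrete block = L/(kA) = 0.21/(0.685×10.8) = 0.02839 K/W
Sum of known resistances R_other = 0.02839 K/W
Total R = ΔT/Q = 32/111 = 0.2883 K/W
R_expanded polystyrene = R_total − R_other = 0.2599 K/W
k = L/(R·A) = 0.095/(0.2599×10.8)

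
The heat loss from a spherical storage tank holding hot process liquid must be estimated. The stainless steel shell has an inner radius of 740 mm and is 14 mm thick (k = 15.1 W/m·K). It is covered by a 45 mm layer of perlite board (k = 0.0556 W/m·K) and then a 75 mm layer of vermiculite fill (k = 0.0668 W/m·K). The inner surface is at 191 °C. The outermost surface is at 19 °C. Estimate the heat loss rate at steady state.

For a spherical shell R = (1/r₁ − 1/r₂)/(4πk); film R = 1/(h·4πr²). In series:
R_stainless steel shell = (1/0.74 − 1/0.754)/(4π×15.1) = 1.322×10^-4 K/W
R_perlite board = (1/0.754 − 1/0.799)/(4π×0.0556) = 0.1069 K/W
R_vermiculite fill = (1/0.799 − 1/0.874)/(4π×0.0668) = 0.1279 K/W
R_total = 0.235 K/W
Q = ΔT/R_total = 172/0.235

Q ≈ 732 W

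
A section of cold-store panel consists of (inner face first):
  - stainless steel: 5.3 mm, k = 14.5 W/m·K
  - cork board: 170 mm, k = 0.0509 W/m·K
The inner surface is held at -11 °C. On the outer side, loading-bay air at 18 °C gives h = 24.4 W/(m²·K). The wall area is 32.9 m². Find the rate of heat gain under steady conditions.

Q ≈ 282 W

Series thermal resistances:
R_stainless steel = L/(kA) = 0.0053/(14.5×32.9) = 1.111×10^-5 K/W
R_cork board = L/(kA) = 0.17/(0.0509×32.9) = 0.1015 K/W
R_outer film = 1/(h_o·A) = 1/(24.4×32.9) = 0.001246 K/W
R_total = 0.1028 K/W
Q = ΔT / R_total = 29 / 0.1028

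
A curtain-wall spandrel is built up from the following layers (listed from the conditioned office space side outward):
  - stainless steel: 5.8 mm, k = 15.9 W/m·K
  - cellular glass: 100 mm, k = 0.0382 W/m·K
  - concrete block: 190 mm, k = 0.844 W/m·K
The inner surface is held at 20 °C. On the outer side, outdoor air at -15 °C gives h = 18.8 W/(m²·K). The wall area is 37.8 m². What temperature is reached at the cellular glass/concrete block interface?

Series thermal resistances:
R_stainless steel = L/(kA) = 0.0058/(15.9×37.8) = 9.65×10^-6 K/W
R_cellular glass = L/(kA) = 0.1/(0.0382×37.8) = 0.06925 K/W
R_concrete block = L/(kA) = 0.19/(0.844×37.8) = 0.005956 K/W
R_outer film = 1/(h_o·A) = 1/(18.8×37.8) = 0.001407 K/W
R_total = 0.07663 K/W;  Q = ΔT/R_total = 35/0.07663 = 456.8 W
T_interface = T_inner − Q·ΣR(inner→interface) = 20 − 457×0.06926

T ≈ -11.6 °C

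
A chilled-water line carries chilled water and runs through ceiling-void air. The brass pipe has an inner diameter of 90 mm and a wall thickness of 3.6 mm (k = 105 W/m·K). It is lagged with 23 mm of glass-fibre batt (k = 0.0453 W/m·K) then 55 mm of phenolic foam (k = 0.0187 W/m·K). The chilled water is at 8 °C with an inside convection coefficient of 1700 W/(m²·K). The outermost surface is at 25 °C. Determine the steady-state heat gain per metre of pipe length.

Per-layer cylindrical resistances, series-summed:
R_inner film = 1/(h_i·2πr₁L) = 1/(1700×2π×0.045×1) = 0.00208 K/W
R_brass pipe wall = ln(48.6/45)/(2π×105×1) = 1.167×10^-4 K/W
R_glass-fibre batt = ln(71.6/48.6)/(2π×0.0453×1) = 1.361 K/W
R_phenolic foam = ln(126.6/71.6)/(2π×0.0187×1) = 4.851 K/W
R_total = 6.214 K/W
Q = ΔT/R_total = 17/6.214

q′ ≈ 2.74 W/m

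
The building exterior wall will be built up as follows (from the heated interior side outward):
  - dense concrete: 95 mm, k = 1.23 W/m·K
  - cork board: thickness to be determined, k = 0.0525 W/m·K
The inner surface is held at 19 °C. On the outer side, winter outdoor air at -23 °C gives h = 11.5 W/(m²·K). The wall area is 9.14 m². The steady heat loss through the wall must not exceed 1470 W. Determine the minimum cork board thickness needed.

Using the resistance-network approach (series):
R_dense concrete = L/(kA) = 0.095/(1.23×9.14) = 0.00845 K/W
R_outer film = 1/(h_o·A) = 1/(11.5×9.14) = 0.009514 K/W
Sum of the known resistances R_other = 0.01796 K/W
Required total resistance R_tot = ΔT/Q_allow = 42/1470 = 0.02857 K/W
R_cork board = R_tot − R_other = 0.01061 K/W
L = R·k·A = 0.01061×0.0525×9.14

L ≈ 5.09 mm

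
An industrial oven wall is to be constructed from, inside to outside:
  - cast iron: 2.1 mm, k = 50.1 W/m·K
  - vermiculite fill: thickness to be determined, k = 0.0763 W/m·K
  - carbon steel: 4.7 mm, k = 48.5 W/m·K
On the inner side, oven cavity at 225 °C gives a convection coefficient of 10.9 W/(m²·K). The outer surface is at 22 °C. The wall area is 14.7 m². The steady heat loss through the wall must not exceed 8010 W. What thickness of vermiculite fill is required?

L ≈ 21.4 mm

Series thermal resistances:
R_inner film = 1/(h_i·A) = 1/(10.9×14.7) = 0.006241 K/W
R_cast iron = L/(kA) = 0.0021/(50.1×14.7) = 2.851×10^-6 K/W
R_carbon steel = L/(kA) = 0.0047/(48.5×14.7) = 6.592×10^-6 K/W
Sum of the known resistances R_other = 0.00625 K/W
Required total resistance R_tot = ΔT/Q_allow = 203/8010 = 0.02534 K/W
R_vermiculite fill = R_tot − R_other = 0.01909 K/W
L = R·k·A = 0.01909×0.0763×14.7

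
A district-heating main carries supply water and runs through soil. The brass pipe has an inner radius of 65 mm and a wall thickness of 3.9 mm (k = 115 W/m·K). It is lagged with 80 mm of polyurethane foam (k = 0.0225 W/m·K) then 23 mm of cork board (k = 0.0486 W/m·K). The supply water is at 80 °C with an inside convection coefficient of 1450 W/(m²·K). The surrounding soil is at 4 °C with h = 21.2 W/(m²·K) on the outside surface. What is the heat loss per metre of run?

q′ ≈ 12.7 W/m

For a radial system each layer contributes R = ln(r_out/r_in)/(2πkL); films add R = 1/(hA).
R_inner film = 1/(h_i·2πr₁L) = 1/(1450×2π×0.065×1) = 0.001689 K/W
R_brass pipe wall = ln(68.9/65)/(2π×115×1) = 8.064×10^-5 K/W
R_polyurethane foam = ln(148.9/68.9)/(2π×0.0225×1) = 5.451 K/W
R_cork board = ln(171.9/148.9)/(2π×0.0486×1) = 0.4704 K/W
R_outer film = 1/(h_o·2πr_oL) = 1/(21.2×2π×0.1719×1) = 0.04367 K/W
R_total = 5.967 K/W
Q = ΔT/R_total = 76/5.967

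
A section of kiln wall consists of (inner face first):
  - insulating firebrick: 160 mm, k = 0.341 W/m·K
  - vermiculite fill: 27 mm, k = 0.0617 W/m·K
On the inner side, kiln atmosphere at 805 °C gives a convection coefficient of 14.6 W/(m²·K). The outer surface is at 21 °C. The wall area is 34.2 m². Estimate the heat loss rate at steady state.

Series thermal resistances:
R_inner film = 1/(h_i·A) = 1/(14.6×34.2) = 0.002003 K/W
R_insulating firebrick = L/(kA) = 0.16/(0.341×34.2) = 0.01372 K/W
R_vermiculite fill = L/(kA) = 0.027/(0.0617×34.2) = 0.0128 K/W
R_total = 0.02852 K/W
Q = ΔT / R_total = 784 / 0.02852

Q ≈ 27500 W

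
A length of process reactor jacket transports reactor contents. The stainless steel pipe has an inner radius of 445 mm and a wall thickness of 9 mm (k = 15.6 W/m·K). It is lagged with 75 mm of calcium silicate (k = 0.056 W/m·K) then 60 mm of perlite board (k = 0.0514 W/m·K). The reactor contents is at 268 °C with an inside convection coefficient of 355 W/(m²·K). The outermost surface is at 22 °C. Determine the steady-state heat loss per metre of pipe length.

q′ ≈ 320 W/m

Treating each annulus and film as a series resistance:
R_inner film = 1/(h_i·2πr₁L) = 1/(355×2π×0.445×1) = 0.001007 K/W
R_stainless steel pipe wall = ln(454/445)/(2π×15.6×1) = 2.043×10^-4 K/W
R_calcium silicate = ln(529/454)/(2π×0.056×1) = 0.4345 K/W
R_perlite board = ln(589/529)/(2π×0.0514×1) = 0.3327 K/W
R_total = 0.7684 K/W
Q = ΔT/R_total = 246/0.7684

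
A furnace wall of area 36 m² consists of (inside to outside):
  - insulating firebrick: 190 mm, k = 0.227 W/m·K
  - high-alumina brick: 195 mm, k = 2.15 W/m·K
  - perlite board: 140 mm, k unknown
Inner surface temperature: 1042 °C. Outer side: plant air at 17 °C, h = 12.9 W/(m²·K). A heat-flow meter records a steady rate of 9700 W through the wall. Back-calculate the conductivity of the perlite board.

Treating each layer as a thermal resistance in series:
R_insulating firebrick = L/(kA) = 0.19/(0.227×36) = 0.02325 K/W
R_high-alumina brick = L/(kA) = 0.195/(2.15×36) = 0.002519 K/W
R_outer film = 1/(h_o·A) = 1/(12.9×36) = 0.002153 K/W
Sum of known resistances R_other = 0.02792 K/W
Total R = ΔT/Q = 1025/9700 = 0.1057 K/W
R_perlite board = R_total − R_other = 0.07775 K/W
k = L/(R·A) = 0.14/(0.07775×36)

k ≈ 0.05 W/(m·K)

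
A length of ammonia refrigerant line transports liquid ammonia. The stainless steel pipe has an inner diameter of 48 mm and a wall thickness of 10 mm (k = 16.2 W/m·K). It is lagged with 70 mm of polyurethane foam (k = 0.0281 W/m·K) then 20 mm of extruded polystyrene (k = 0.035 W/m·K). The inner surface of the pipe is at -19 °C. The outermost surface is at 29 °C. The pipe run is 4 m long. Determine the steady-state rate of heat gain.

Radial resistances (cylindrical: R_cond = ln(r_o/r_i)/(2πkL), R_conv = 1/(h·2πrL)):
R_stainless steel pipe wall = ln(34/24)/(2π×16.2×4) = 8.555×10^-4 K/W
R_polyurethane foam = ln(104/34)/(2π×0.0281×4) = 1.583 K/W
R_extruded polystyrene = ln(124/104)/(2π×0.035×4) = 0.2 K/W
R_total = 1.784 K/W
Q = ΔT/R_total = 48/1.784

Q ≈ 26.9 W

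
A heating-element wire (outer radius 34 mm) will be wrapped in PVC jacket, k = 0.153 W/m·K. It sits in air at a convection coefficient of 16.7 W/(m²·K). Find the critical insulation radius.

r_cr ≈ 9.16 mm

For a cylinder r_cr = k/h = 0.153/16.7
r_cr = 9.16 mm; since the bare radius (34 mm) is above r_cr, any added insulation will reduce heat loss.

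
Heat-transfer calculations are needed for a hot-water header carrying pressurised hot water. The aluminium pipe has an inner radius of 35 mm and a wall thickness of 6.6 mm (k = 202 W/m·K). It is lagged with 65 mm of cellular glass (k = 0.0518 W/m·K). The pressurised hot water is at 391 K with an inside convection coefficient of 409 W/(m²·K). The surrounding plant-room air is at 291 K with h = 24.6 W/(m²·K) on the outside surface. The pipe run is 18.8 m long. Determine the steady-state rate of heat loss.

Q ≈ 634 W

Radial resistances (cylindrical: R_cond = ln(r_o/r_i)/(2πkL), R_conv = 1/(h·2πrL)):
R_inner film = 1/(h_i·2πr₁L) = 1/(409×2π×0.035×18.8) = 5.914×10^-4 K/W
R_aluminium pipe wall = ln(41.6/35)/(2π×202×18.8) = 7.24×10^-6 K/W
R_cellular glass = ln(106.6/41.6)/(2π×0.0518×18.8) = 0.1538 K/W
R_outer film = 1/(h_o·2πr_oL) = 1/(24.6×2π×0.1066×18.8) = 0.003228 K/W
R_total = 0.1576 K/W
Q = ΔT/R_total = 100/0.1576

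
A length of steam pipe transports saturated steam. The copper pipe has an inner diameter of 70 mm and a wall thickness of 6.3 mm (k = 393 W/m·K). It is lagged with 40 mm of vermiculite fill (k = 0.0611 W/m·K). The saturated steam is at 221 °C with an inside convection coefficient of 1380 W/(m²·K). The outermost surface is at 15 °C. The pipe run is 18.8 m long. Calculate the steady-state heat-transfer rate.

Radial resistances (cylindrical: R_cond = ln(r_o/r_i)/(2πkL), R_conv = 1/(h·2πrL)):
R_inner film = 1/(h_i·2πr₁L) = 1/(1380×2π×0.035×18.8) = 1.753×10^-4 K/W
R_copper pipe wall = ln(41.3/35)/(2π×393×18.8) = 3.565×10^-6 K/W
R_vermiculite fill = ln(81.3/41.3)/(2π×0.0611×18.8) = 0.09384 K/W
R_total = 0.09402 K/W
Q = ΔT/R_total = 206/0.09402

Q ≈ 2190 W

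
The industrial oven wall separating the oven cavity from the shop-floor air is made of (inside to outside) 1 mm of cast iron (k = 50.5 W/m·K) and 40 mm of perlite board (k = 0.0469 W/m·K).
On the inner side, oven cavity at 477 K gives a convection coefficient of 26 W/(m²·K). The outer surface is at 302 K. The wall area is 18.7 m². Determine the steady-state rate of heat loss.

Thermal resistances in series:
R_inner film = 1/(h_i·A) = 1/(26×18.7) = 0.002057 K/W
R_cast iron = L/(kA) = 0.001/(50.5×18.7) = 1.059×10^-6 K/W
R_perlite board = L/(kA) = 0.04/(0.0469×18.7) = 0.04561 K/W
R_total = 0.04767 K/W
Q = ΔT / R_total = 175 / 0.04767

Q ≈ 3670 W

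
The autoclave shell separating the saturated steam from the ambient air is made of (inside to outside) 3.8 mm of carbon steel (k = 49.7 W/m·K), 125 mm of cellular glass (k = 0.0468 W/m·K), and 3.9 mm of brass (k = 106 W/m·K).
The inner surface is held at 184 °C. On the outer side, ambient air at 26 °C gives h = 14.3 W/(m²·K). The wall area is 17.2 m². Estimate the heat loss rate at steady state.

Q ≈ 991 W

Model the wall as resistances in series:
R_carbon steel = L/(kA) = 0.0038/(49.7×17.2) = 4.445×10^-6 K/W
R_cellular glass = L/(kA) = 0.125/(0.0468×17.2) = 0.1553 K/W
R_brass = L/(kA) = 0.0039/(106×17.2) = 2.139×10^-6 K/W
R_outer film = 1/(h_o·A) = 1/(14.3×17.2) = 0.004066 K/W
R_total = 0.1594 K/W
Q = ΔT / R_total = 158 / 0.1594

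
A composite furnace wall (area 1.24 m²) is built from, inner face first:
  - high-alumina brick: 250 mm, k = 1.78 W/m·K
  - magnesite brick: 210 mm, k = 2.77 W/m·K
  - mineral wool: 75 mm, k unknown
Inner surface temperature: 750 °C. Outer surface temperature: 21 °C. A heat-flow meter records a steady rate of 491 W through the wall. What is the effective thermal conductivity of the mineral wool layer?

k ≈ 0.0462 W/(m·K)

Model the wall as resistances in series:
R_high-alumina brick = L/(kA) = 0.25/(1.78×1.24) = 0.1133 K/W
R_magnesite brick = L/(kA) = 0.21/(2.77×1.24) = 0.06114 K/W
Sum of known resistances R_other = 0.1744 K/W
Total R = ΔT/Q = 729/491 = 1.485 K/W
R_mineral wool = R_total − R_other = 1.31 K/W
k = L/(R·A) = 0.075/(1.31×1.24)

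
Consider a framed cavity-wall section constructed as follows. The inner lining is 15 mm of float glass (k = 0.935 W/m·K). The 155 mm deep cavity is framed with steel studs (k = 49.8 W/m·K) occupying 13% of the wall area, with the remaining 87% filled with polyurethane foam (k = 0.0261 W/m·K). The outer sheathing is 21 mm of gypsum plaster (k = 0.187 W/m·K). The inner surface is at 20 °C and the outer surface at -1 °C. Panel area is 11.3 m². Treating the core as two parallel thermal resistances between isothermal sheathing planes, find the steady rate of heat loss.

Sheathing layers in series; stud and cavity paths in parallel between them.
R_inner = 0.015/(0.935×11.3) = 0.00142 K/W
R_stud  = 0.155/(49.8×0.13×11.3) = 0.002119 K/W
R_cav   = 0.155/(0.0261×0.87×11.3) = 0.6041 K/W
1/R_core = 1/R_stud + 1/R_cav → R_core = 0.002111 K/W
R_outer = 0.021/(0.187×11.3) = 0.009938 K/W
R_total = 0.01347 K/W
Q = ΔT/R_total = 21/0.01347

Q ≈ 1560 W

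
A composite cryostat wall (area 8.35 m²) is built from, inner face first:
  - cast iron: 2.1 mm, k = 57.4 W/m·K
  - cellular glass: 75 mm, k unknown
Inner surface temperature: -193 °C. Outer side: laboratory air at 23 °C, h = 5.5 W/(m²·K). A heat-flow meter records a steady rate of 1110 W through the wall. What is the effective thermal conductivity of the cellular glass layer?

k ≈ 0.052 W/(m·K)

Thermal resistances in series:
R_cast iron = L/(kA) = 0.0021/(57.4×8.35) = 4.381×10^-6 K/W
R_outer film = 1/(h_o·A) = 1/(5.5×8.35) = 0.02177 K/W
Sum of known resistances R_other = 0.02178 K/W
Total R = ΔT/Q = 216/1110 = 0.1946 K/W
R_cellular glass = R_total − R_other = 0.1728 K/W
k = L/(R·A) = 0.075/(0.1728×8.35)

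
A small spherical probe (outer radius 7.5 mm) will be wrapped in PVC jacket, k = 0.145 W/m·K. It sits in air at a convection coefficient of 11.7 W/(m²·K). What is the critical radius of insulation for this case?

r_cr ≈ 24.8 mm

For a sphere r_cr = 2k/h = 2×0.145/11.7
r_cr = 24.8 mm; since the bare radius (7.5 mm) is below r_cr, adding a thin layer of insulation will *increase* heat loss.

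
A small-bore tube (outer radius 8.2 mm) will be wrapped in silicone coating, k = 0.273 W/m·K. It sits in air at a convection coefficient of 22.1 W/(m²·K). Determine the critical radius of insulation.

r_cr ≈ 12.4 mm

For a cylinder r_cr = k/h = 0.273/22.1
r_cr = 12.4 mm; since the bare radius (8.2 mm) is below r_cr, adding a thin layer of insulation will *increase* heat loss.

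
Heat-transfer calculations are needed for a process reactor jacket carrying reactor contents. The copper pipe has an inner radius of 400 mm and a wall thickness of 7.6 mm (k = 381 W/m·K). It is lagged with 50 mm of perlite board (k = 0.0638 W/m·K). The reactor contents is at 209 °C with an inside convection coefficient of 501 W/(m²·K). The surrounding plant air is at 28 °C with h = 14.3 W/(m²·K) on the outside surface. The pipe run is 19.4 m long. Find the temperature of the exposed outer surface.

T ≈ 42 °C

Radial resistances (cylindrical: R_cond = ln(r_o/r_i)/(2πkL), R_conv = 1/(h·2πrL)):
R_inner film = 1/(h_i·2πr₁L) = 1/(501×2π×0.4×19.4) = 4.094×10^-5 K/W
R_copper pipe wall = ln(407.6/400)/(2π×381×19.4) = 4.053×10^-7 K/W
R_perlite board = ln(457.6/407.6)/(2π×0.0638×19.4) = 0.01488 K/W
R_outer film = 1/(h_o·2πr_oL) = 1/(14.3×2π×0.4576×19.4) = 0.001254 K/W
R_total = 0.01617 K/W
Q = ΔT/R_total = 181/0.01617
Q = 11200 W
T_interface = T_inner − Q·ΣR(inner→interface) = 209 − 11200×0.01492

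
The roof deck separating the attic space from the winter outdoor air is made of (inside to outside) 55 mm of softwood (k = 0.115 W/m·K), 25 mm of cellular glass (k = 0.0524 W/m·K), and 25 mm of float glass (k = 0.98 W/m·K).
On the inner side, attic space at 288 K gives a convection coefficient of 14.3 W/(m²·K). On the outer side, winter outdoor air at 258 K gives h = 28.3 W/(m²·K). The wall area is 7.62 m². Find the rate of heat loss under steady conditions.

Q ≈ 210 W

Treating each layer as a thermal resistance in series:
R_inner film = 1/(h_i·A) = 1/(14.3×7.62) = 0.009177 K/W
R_softwood = L/(kA) = 0.055/(0.115×7.62) = 0.06276 K/W
R_cellular glass = L/(kA) = 0.025/(0.0524×7.62) = 0.06261 K/W
R_float glass = L/(kA) = 0.025/(0.98×7.62) = 0.003348 K/W
R_outer film = 1/(h_o·A) = 1/(28.3×7.62) = 0.004637 K/W
R_total = 0.1425 K/W
Q = ΔT / R_total = 30 / 0.1425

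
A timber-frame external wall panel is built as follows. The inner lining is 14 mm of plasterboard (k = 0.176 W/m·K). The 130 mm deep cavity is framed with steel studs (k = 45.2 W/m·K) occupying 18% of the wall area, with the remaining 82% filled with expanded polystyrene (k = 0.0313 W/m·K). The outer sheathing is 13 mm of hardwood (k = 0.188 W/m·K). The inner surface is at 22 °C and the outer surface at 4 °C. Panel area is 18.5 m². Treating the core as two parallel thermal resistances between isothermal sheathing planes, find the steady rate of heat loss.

Q ≈ 2020 W

Sheathing layers in series; stud and cavity paths in parallel between them.
R_inner = 0.014/(0.176×18.5) = 0.0043 K/W
R_stud  = 0.13/(45.2×0.18×18.5) = 8.637×10^-4 K/W
R_cav   = 0.13/(0.0313×0.82×18.5) = 0.2738 K/W
1/R_core = 1/R_stud + 1/R_cav → R_core = 8.61×10^-4 K/W
R_outer = 0.013/(0.188×18.5) = 0.003738 K/W
R_total = 0.008899 K/W
Q = ΔT/R_total = 18/0.008899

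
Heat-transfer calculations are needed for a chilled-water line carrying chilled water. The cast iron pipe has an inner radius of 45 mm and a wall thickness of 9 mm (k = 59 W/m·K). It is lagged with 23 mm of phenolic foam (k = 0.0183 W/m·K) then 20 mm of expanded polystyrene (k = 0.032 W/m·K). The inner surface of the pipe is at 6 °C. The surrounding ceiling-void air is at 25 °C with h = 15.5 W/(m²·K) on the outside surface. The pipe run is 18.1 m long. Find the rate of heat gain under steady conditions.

Q ≈ 79.2 W

Treating each annulus and film as a series resistance:
R_cast iron pipe wall = ln(54/45)/(2π×59×18.1) = 2.717×10^-5 K/W
R_phenolic foam = ln(77/54)/(2π×0.0183×18.1) = 0.1705 K/W
R_expanded polystyrene = ln(97/77)/(2π×0.032×18.1) = 0.06345 K/W
R_outer film = 1/(h_o·2πr_oL) = 1/(15.5×2π×0.097×18.1) = 0.005848 K/W
R_total = 0.2398 K/W
Q = ΔT/R_total = 19/0.2398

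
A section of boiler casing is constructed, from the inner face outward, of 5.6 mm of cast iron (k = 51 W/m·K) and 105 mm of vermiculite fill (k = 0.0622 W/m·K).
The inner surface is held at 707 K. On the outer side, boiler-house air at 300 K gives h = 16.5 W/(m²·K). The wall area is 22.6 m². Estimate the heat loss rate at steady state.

Q ≈ 5260 W

Using the resistance-network approach (series):
R_cast iron = L/(kA) = 0.0056/(51×22.6) = 4.859×10^-6 K/W
R_vermiculite fill = L/(kA) = 0.105/(0.0622×22.6) = 0.07469 K/W
R_outer film = 1/(h_o·A) = 1/(16.5×22.6) = 0.002682 K/W
R_total = 0.07738 K/W
Q = ΔT / R_total = 407 / 0.07738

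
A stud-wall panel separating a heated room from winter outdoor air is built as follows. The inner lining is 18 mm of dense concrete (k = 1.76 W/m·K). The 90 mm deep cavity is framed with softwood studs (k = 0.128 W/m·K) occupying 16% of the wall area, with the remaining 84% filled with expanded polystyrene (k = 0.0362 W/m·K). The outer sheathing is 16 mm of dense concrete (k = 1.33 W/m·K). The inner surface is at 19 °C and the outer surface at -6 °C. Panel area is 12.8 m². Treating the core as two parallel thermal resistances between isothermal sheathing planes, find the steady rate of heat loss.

Q ≈ 179 W

Sheathing layers in series; stud and cavity paths in parallel between them.
R_inner = 0.018/(1.76×12.8) = 7.99×10^-4 K/W
R_stud  = 0.09/(0.128×0.16×12.8) = 0.3433 K/W
R_cav   = 0.09/(0.0362×0.84×12.8) = 0.2312 K/W
1/R_core = 1/R_stud + 1/R_cav → R_core = 0.1382 K/W
R_outer = 0.016/(1.33×12.8) = 9.398×10^-4 K/W
R_total = 0.1399 K/W
Q = ΔT/R_total = 25/0.1399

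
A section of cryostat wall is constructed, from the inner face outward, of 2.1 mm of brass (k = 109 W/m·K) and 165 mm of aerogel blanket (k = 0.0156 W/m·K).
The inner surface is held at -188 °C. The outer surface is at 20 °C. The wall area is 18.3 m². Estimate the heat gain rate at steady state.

Thermal resistances in series:
R_brass = L/(kA) = 0.0021/(109×18.3) = 1.053×10^-6 K/W
R_aerogel blanket = L/(kA) = 0.165/(0.0156×18.3) = 0.578 K/W
R_total = 0.578 K/W
Q = ΔT / R_total = 208 / 0.578

Q ≈ 360 W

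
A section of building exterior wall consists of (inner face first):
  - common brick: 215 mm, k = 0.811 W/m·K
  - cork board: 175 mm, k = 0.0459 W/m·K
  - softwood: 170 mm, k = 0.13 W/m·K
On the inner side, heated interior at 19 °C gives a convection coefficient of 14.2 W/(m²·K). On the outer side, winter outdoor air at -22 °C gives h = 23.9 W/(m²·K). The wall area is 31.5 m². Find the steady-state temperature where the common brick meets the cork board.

T ≈ 16.5 °C

Thermal resistances in series:
R_inner film = 1/(h_i·A) = 1/(14.2×31.5) = 0.002236 K/W
R_common brick = L/(kA) = 0.215/(0.811×31.5) = 0.008416 K/W
R_cork board = L/(kA) = 0.175/(0.0459×31.5) = 0.121 K/W
R_softwood = L/(kA) = 0.17/(0.13×31.5) = 0.04151 K/W
R_outer film = 1/(h_o·A) = 1/(23.9×31.5) = 0.001328 K/W
R_total = 0.1745 K/W;  Q = ΔT/R_total = 41/0.1745 = 234.9 W
T_interface = T_inner − Q·ΣR(inner→interface) = 19 − 235×0.01065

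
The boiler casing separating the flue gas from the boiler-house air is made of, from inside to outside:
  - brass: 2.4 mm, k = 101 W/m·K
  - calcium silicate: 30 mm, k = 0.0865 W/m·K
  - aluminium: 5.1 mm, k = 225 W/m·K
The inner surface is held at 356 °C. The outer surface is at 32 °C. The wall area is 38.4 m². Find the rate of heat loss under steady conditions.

Q ≈ 35900 W

Series thermal resistances:
R_brass = L/(kA) = 0.0024/(101×38.4) = 6.188×10^-7 K/W
R_calcium silicate = L/(kA) = 0.03/(0.0865×38.4) = 0.009032 K/W
R_aluminium = L/(kA) = 0.0051/(225×38.4) = 5.903×10^-7 K/W
R_total = 0.009033 K/W
Q = ΔT / R_total = 324 / 0.009033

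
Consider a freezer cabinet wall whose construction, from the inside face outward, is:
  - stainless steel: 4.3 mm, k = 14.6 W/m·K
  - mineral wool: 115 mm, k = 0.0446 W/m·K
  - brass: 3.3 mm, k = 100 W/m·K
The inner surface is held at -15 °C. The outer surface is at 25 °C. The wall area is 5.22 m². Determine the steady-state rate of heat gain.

Using the resistance-network approach (series):
R_stainless steel = L/(kA) = 0.0043/(14.6×5.22) = 5.642×10^-5 K/W
R_mineral wool = L/(kA) = 0.115/(0.0446×5.22) = 0.494 K/W
R_brass = L/(kA) = 0.0033/(100×5.22) = 6.322×10^-6 K/W
R_total = 0.494 K/W
Q = ΔT / R_total = 40 / 0.494

Q ≈ 81 W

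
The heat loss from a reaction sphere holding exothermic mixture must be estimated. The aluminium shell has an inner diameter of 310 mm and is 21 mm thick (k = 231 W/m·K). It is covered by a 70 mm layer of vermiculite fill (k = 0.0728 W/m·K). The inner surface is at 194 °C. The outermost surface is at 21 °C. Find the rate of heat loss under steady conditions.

Spherical conduction: R = (1/r_in − 1/r_out)/(4πk) per layer; series-sum.
R_aluminium shell = (1/0.155 − 1/0.176)/(4π×231) = 2.652×10^-4 K/W
R_vermiculite fill = (1/0.176 − 1/0.246)/(4π×0.0728) = 1.767 K/W
R_total = 1.768 K/W
Q = ΔT/R_total = 173/1.768

Q ≈ 97.9 W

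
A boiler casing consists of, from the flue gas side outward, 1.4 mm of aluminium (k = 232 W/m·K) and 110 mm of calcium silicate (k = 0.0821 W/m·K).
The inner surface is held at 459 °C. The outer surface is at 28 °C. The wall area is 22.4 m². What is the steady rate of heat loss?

Thermal resistances in series:
R_aluminium = L/(kA) = 0.0014/(232×22.4) = 2.694×10^-7 K/W
R_calcium silicate = L/(kA) = 0.11/(0.0821×22.4) = 0.05981 K/W
R_total = 0.05981 K/W
Q = ΔT / R_total = 431 / 0.05981

Q ≈ 7210 W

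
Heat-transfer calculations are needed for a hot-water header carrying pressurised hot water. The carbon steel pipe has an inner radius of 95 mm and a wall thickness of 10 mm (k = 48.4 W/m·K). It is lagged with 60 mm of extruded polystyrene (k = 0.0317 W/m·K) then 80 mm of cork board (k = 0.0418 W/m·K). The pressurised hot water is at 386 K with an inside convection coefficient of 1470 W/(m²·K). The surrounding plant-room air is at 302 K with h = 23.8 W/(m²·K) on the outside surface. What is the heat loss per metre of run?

Treating each annulus and film as a series resistance:
R_inner film = 1/(h_i·2πr₁L) = 1/(1470×2π×0.095×1) = 0.00114 K/W
R_carbon steel pipe wall = ln(105/95)/(2π×48.4×1) = 3.291×10^-4 K/W
R_extruded polystyrene = ln(165/105)/(2π×0.0317×1) = 2.269 K/W
R_cork board = ln(245/165)/(2π×0.0418×1) = 1.505 K/W
R_outer film = 1/(h_o·2πr_oL) = 1/(23.8×2π×0.245×1) = 0.02729 K/W
R_total = 3.803 K/W
Q = ΔT/R_total = 84/3.803

q′ ≈ 22.1 W/m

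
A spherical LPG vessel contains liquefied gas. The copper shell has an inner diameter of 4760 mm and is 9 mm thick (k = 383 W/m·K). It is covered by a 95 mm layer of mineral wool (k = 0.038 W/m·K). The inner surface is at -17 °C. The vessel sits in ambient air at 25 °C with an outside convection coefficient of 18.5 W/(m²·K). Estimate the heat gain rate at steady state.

Spherical conduction: R = (1/r_in − 1/r_out)/(4πk) per layer; series-sum.
R_copper shell = (1/2.38 − 1/2.389)/(4π×383) = 3.289×10^-7 K/W
R_mineral wool = (1/2.389 − 1/2.484)/(4π×0.038) = 0.03352 K/W
R_outer film = 1/(h·4πr_o²) = 1/(18.5×4π×2.484²) = 6.971×10^-4 K/W
R_total = 0.03422 K/W
Q = ΔT/R_total = 42/0.03422

Q ≈ 1230 W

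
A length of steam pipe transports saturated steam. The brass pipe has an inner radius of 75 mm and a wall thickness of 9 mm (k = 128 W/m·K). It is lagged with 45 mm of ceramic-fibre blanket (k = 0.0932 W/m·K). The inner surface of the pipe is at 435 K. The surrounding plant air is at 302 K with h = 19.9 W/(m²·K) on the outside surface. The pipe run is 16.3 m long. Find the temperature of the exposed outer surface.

Treating each annulus and film as a series resistance:
R_brass pipe wall = ln(84/75)/(2π×128×16.3) = 8.645×10^-6 K/W
R_ceramic-fibre blanket = ln(129/84)/(2π×0.0932×16.3) = 0.04494 K/W
R_outer film = 1/(h_o·2πr_oL) = 1/(19.9×2π×0.129×16.3) = 0.003804 K/W
R_total = 0.04876 K/W
Q = ΔT/R_total = 133/0.04876
Q = 2730 W
T_interface = T_inner − Q·ΣR(inner→interface) = 435 − 2730×0.04495

T ≈ 312 K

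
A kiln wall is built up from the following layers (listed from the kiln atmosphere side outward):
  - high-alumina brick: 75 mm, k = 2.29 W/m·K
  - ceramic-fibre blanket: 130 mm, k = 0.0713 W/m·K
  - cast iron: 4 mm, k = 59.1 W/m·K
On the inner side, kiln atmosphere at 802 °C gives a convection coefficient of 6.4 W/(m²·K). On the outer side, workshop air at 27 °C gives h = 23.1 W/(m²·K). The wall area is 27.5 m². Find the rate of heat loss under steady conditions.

Using the resistance-network approach (series):
R_inner film = 1/(h_i·A) = 1/(6.4×27.5) = 0.005682 K/W
R_high-alumina brick = L/(kA) = 0.075/(2.29×27.5) = 0.001191 K/W
R_ceramic-fibre blanket = L/(kA) = 0.13/(0.0713×27.5) = 0.0663 K/W
R_cast iron = L/(kA) = 0.004/(59.1×27.5) = 2.461×10^-6 K/W
R_outer film = 1/(h_o·A) = 1/(23.1×27.5) = 0.001574 K/W
R_total = 0.07475 K/W
Q = ΔT / R_total = 775 / 0.07475

Q ≈ 10400 W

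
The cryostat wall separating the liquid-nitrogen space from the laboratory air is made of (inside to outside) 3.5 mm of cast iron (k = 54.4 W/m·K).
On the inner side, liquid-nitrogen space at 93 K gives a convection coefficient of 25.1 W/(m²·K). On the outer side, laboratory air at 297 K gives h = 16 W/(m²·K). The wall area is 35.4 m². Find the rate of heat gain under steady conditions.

Treating each layer as a thermal resistance in series:
R_inner film = 1/(h_i·A) = 1/(25.1×35.4) = 0.001125 K/W
R_cast iron = L/(kA) = 0.0035/(54.4×35.4) = 1.817×10^-6 K/W
R_outer film = 1/(h_o·A) = 1/(16×35.4) = 0.001766 K/W
R_total = 0.002893 K/W
Q = ΔT / R_total = 204 / 0.002893

Q ≈ 70500 W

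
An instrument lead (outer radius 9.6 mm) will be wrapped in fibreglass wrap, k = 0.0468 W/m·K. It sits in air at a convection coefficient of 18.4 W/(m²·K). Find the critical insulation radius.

r_cr ≈ 2.54 mm

For a cylinder r_cr = k/h = 0.0468/18.4
r_cr = 2.54 mm; since the bare radius (9.6 mm) is above r_cr, any added insulation will reduce heat loss.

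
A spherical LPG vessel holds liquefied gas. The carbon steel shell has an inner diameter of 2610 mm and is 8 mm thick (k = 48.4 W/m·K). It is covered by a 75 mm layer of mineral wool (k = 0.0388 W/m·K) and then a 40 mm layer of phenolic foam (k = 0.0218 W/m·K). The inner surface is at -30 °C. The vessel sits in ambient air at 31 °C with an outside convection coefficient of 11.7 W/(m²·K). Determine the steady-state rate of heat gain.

Radial (spherical) resistances in series:
R_carbon steel shell = (1/1.305 − 1/1.313)/(4π×48.4) = 7.676×10^-6 K/W
R_mineral wool = (1/1.313 − 1/1.388)/(4π×0.0388) = 0.0844 K/W
R_phenolic foam = (1/1.388 − 1/1.428)/(4π×0.0218) = 0.07367 K/W
R_outer film = 1/(h·4πr_o²) = 1/(11.7×4π×1.428²) = 0.003335 K/W
R_total = 0.1614 K/W
Q = ΔT/R_total = 61/0.1614

Q ≈ 378 W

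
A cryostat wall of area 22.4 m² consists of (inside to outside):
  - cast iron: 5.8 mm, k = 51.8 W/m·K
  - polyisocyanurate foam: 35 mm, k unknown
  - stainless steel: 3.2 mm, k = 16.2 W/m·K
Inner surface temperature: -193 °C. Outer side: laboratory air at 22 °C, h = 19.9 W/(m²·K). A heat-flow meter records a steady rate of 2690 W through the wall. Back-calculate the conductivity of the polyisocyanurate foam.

Using the resistance-network approach (series):
R_cast iron = L/(kA) = 0.0058/(51.8×22.4) = 4.999×10^-6 K/W
R_stainless steel = L/(kA) = 0.0032/(16.2×22.4) = 8.818×10^-6 K/W
R_outer film = 1/(h_o·A) = 1/(19.9×22.4) = 0.002243 K/W
Sum of known resistances R_other = 0.002257 K/W
Total R = ΔT/Q = 215/2690 = 0.07993 K/W
R_polyisocyanurate foam = R_total − R_other = 0.07767 K/W
k = L/(R·A) = 0.035/(0.07767×22.4)

k ≈ 0.0201 W/(m·K)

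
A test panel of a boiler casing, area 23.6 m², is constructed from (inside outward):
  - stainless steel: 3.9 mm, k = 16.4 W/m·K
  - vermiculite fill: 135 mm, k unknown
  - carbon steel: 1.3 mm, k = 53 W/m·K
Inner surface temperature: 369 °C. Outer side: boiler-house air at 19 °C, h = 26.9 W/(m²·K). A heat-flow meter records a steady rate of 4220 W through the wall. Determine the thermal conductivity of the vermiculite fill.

k ≈ 0.0703 W/(m·K)

Treating each layer as a thermal resistance in series:
R_stainless steel = L/(kA) = 0.0039/(16.4×23.6) = 1.008×10^-5 K/W
R_carbon steel = L/(kA) = 0.0013/(53×23.6) = 1.039×10^-6 K/W
R_outer film = 1/(h_o·A) = 1/(26.9×23.6) = 0.001575 K/W
Sum of known resistances R_other = 0.001586 K/W
Total R = ΔT/Q = 350/4220 = 0.08294 K/W
R_vermiculite fill = R_total − R_other = 0.08135 K/W
k = L/(R·A) = 0.135/(0.08135×23.6)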